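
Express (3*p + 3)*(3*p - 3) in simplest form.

Product of conjugates: (P+Q)(P-Q) = P^2 - Q^2.

9*p^2 - 9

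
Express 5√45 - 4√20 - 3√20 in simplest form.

√5

5√45 = 15*√5; 4√20 = 8*√5; 3√20 = 6*√5
Combine: (15 - 8 - 6)·√5 = √5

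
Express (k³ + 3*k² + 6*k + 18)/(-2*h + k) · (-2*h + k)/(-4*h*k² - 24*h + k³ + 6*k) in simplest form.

Factor: k³ + 3*k² + 6*k + 18 = (k² + 6)·(k + 3);  -4*h*k² - 24*h + k³ + 6*k = (-4*h + k)·(k² + 6)
Cancel the common factors (k² + 6), (-2*h + k).

(-k - 3)/(4*h - k)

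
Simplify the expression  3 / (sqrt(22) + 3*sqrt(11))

(-3*sqrt(22) + 9*sqrt(11))/77

Multiply numerator and denominator by -sqrt(22) + 3*sqrt(11).
Denominator becomes 77; numerator becomes -3*sqrt(22) + 9*sqrt(11).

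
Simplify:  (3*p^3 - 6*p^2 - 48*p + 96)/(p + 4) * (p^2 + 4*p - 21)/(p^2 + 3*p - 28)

3*p^2 - 15*p + 18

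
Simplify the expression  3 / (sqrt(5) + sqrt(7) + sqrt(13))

Group as (sqrt(5) + sqrt(7)) + sqrt(13); multiply by (sqrt(5) + sqrt(7)) - sqrt(13), then rationalise the remaining surd.

(-6*sqrt(455) - 3*sqrt(13) + 33*sqrt(7) + 45*sqrt(5))/139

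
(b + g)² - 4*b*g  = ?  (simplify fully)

(b - g)²

After expansion: b² - 2*b*g + g² — a perfect-square trinomial.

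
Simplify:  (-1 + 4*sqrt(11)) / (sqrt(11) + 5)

(-7 + 3*sqrt(11))/2

Multiply numerator and denominator by -sqrt(11) + 5.
Denominator becomes 14; numerator becomes -49 + 21*sqrt(11).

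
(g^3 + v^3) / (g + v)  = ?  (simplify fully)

Factor as (a+b)(a^2-ab+b^2) with a=v, b=g.

g^2 - g*v + v^2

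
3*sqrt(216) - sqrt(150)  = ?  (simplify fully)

13*sqrt(6)

3*sqrt(216) = 18*sqrt(6); sqrt(150) = 5*sqrt(6)
Combine: (18 - 5)·sqrt(6) = 13*sqrt(6)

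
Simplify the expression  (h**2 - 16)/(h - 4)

Factor: h**2 - 16 = (h - 4)*(h + 4)
Cancel the common factor (h - 4).

h + 4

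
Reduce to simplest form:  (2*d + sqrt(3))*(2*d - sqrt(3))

Product of conjugates: (P+Q)(P-Q) = P^2 - Q^2.

4*d^2 - 3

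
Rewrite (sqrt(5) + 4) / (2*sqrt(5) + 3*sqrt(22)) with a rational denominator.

(-8*sqrt(5) - 10 + 3*sqrt(110) + 12*sqrt(22))/178

Multiply numerator and denominator by -3*sqrt(22) + 2*sqrt(5).
Denominator becomes -178; numerator becomes -12*sqrt(22) - 3*sqrt(110) + 10 + 8*sqrt(5).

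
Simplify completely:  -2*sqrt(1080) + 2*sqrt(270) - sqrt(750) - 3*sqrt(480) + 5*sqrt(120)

2*sqrt(1080) = 12*sqrt(30); 2*sqrt(270) = 6*sqrt(30); sqrt(750) = 5*sqrt(30); 3*sqrt(480) = 12*sqrt(30); 5*sqrt(120) = 10*sqrt(30)
Combine: (-12 + 6 - 5 - 12 + 10)·sqrt(30) = -13*sqrt(30)

-13*sqrt(30)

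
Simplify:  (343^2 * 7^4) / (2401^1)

7^6

343^2 = 7^6; 7^4 = 7^4; 2401^1 = 7^4
Combine exponents: 7^6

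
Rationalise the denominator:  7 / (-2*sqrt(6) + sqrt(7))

(-14*sqrt(6) - 7*sqrt(7))/17

Multiply numerator and denominator by sqrt(7) + 2*sqrt(6).
Denominator becomes -17; numerator becomes 7*sqrt(7) + 14*sqrt(6).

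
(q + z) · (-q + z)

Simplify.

Telescope via difference of squares: (z+q)(z-q) = -q² + z².

-q² + z²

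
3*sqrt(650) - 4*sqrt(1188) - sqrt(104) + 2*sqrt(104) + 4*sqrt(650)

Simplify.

3*sqrt(650) = 15*sqrt(26); 4*sqrt(1188) = 24*sqrt(33); sqrt(104) = 2*sqrt(26); 2*sqrt(104) = 4*sqrt(26); 4*sqrt(650) = 20*sqrt(26)

-24*sqrt(33) + 37*sqrt(26)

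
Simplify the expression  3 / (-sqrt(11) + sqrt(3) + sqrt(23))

Group as (sqrt(3) + sqrt(23)) - sqrt(11); multiply by (sqrt(3) + sqrt(23)) + sqrt(11), then rationalise the remaining surd.

(-15*sqrt(11) - 9*sqrt(23) + 31*sqrt(3) + 2*sqrt(759))/17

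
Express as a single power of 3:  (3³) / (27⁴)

3^(-9)

3³ = 3^3; 27⁴ = 3^12
Combine exponents: 3^(-9)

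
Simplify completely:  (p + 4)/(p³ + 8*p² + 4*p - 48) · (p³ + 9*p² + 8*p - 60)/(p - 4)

(p + 5)/(p - 4)

Factor: p³ + 8*p² + 4*p - 48 = (p + 4)·(p - 2)·(p + 6);  p³ + 9*p² + 8*p - 60 = (p + 5)·(p - 2)·(p + 6)
Cancel the common factors (p + 4), (p + 6), (p - 2).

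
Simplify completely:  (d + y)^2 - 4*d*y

(d - y)^2

After expansion: d^2 - 2*d*y + y^2 — a perfect-square trinomial.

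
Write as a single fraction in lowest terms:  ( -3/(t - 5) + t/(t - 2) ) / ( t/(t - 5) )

Numerator: -3/(t - 5) + t/(t - 2) = (t² - 8*t + 6)/(t² - 7*t + 10)
Denominator: t/(t - 5) = t/(t - 5)
Divide: ((t² - 8*t + 6)/(t² - 7*t + 10)) · ((t - 5)/t) = (t² - 8*t + 6)/(t² - 2*t)

(t² - 8*t + 6)/(t² - 2*t)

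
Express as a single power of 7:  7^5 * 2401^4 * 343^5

7^5 = 7^5; 2401^4 = 7^16; 343^5 = 7^15
Combine exponents: 7^36

7^36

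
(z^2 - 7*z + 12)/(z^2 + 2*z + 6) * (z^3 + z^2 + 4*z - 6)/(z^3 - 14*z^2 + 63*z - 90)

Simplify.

(z^2 - 5*z + 4)/(z^2 - 11*z + 30)

Factor: z^2 - 7*z + 12 = (z - 3)*(z - 4);  z^3 + z^2 + 4*z - 6 = (z^2 + 2*z + 6)*(z - 1);  z^3 - 14*z^2 + 63*z - 90 = (z - 3)*(z - 6)*(z - 5)
Cancel the common factors (z^2 + 2*z + 6), (z - 3).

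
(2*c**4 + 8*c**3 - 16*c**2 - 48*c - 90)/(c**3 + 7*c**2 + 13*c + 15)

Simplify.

Factor: 2*c**4 + 8*c**3 - 16*c**2 - 48*c - 90 = 2*(c - 3)*(c + 5)*(c**2 + 2*c + 3);  c**3 + 7*c**2 + 13*c + 15 = (c + 5)*(c**2 + 2*c + 3)
Cancel the common factors (c**2 + 2*c + 3), (c + 5).

2*c - 6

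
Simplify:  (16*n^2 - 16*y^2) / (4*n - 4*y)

4*n + 4*y

Difference of squares: factor out (4*n - 4*y).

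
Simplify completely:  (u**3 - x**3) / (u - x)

u**2 + u*x + x**2

u**3 - x**3 = (u - x)(u**2 + u*x + x**2).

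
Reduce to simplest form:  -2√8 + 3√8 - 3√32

-10*√2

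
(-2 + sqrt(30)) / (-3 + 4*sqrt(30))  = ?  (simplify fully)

(-5*sqrt(30) + 114)/471

Multiply numerator and denominator by -4*sqrt(30) - 3.
Denominator becomes -471; numerator becomes -114 + 5*sqrt(30).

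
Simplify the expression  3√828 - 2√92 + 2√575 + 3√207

33*√23

3√828 = 18*√23; 2√92 = 4*√23; 2√575 = 10*√23; 3√207 = 9*√23
Combine: (18 - 4 + 10 + 9)·√23 = 33*√23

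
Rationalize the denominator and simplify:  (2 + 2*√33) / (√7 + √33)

Multiply numerator and denominator by -√7 + √33.
Denominator becomes 26; numerator becomes -2*√231 - 2*√7 + 2*√33 + 66.

(-√231 - √7 + √33 + 33)/13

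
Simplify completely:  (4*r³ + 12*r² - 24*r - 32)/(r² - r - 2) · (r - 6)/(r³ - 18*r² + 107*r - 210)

(4*r + 16)/(r² - 12*r + 35)

Factor: 4*r³ + 12*r² - 24*r - 32 = 4·(r + 4)·(r + 1)·(r - 2);  r² - r - 2 = (r + 1)·(r - 2);  r³ - 18*r² + 107*r - 210 = (r - 6)·(r - 7)·(r - 5)
Cancel the common factors (r - 2), (r - 6), (r + 1).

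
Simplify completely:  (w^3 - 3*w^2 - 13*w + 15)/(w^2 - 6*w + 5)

Factor: w^3 - 3*w^2 - 13*w + 15 = (w - 1)*(w + 3)*(w - 5);  w^2 - 6*w + 5 = (w - 5)*(w - 1)
Cancel the common factors (w - 5), (w - 1).

w + 3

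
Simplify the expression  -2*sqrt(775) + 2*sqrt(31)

-8*sqrt(31)

2*sqrt(775) = 10*sqrt(31); 2*sqrt(31) = 2*sqrt(31)
Combine: (-10 + 2)·sqrt(31) = -8*sqrt(31)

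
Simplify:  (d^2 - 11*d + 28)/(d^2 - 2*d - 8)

(d - 7)/(d + 2)

Factor: d^2 - 11*d + 28 = (d - 4)*(d - 7);  d^2 - 2*d - 8 = (d - 4)*(d + 2)
Cancel the common factor (d - 4).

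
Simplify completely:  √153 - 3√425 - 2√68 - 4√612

-40*√17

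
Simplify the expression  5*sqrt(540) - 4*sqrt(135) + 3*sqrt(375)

33*sqrt(15)

5*sqrt(540) = 30*sqrt(15); 4*sqrt(135) = 12*sqrt(15); 3*sqrt(375) = 15*sqrt(15)
Combine: (30 - 12 + 15)·sqrt(15) = 33*sqrt(15)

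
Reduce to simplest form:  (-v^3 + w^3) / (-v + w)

v^2 + v*w + w^2

Apply the difference-of-cubes factorisation and cancel (-v + w).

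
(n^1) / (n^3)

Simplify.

Quotient: (n^-2)

n^(-2)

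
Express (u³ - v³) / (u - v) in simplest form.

u² + u*v + v²

u^3 - v^3 = (u - v)(u² + u*v + v²).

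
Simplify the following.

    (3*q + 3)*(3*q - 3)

Difference of squares with P = 3*q, Q = 3.

9*q^2 - 9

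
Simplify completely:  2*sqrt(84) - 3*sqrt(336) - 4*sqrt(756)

2*sqrt(84) = 4*sqrt(21); 3*sqrt(336) = 12*sqrt(21); 4*sqrt(756) = 24*sqrt(21)
Combine: (4 - 12 - 24)·sqrt(21) = -32*sqrt(21)

-32*sqrt(21)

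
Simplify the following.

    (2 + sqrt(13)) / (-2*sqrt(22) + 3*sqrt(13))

(4*sqrt(22) + 6*sqrt(13) + 2*sqrt(286) + 39)/29

Multiply numerator and denominator by 2*sqrt(22) + 3*sqrt(13).
Denominator becomes 29; numerator becomes 4*sqrt(22) + 6*sqrt(13) + 2*sqrt(286) + 39.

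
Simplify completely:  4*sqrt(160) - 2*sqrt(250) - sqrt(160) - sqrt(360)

-4*sqrt(10)

4*sqrt(160) = 16*sqrt(10); 2*sqrt(250) = 10*sqrt(10); sqrt(160) = 4*sqrt(10); sqrt(360) = 6*sqrt(10)
Combine: (16 - 10 - 4 - 6)·sqrt(10) = -4*sqrt(10)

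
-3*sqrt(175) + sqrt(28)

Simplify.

3*sqrt(175) = 15*sqrt(7); sqrt(28) = 2*sqrt(7)
Combine: (-15 + 2)·sqrt(7) = -13*sqrt(7)

-13*sqrt(7)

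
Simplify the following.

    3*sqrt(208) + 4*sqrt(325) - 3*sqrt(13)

3*sqrt(208) = 12*sqrt(13); 4*sqrt(325) = 20*sqrt(13); 3*sqrt(13) = 3*sqrt(13)
Combine: (12 + 20 - 3)·sqrt(13) = 29*sqrt(13)

29*sqrt(13)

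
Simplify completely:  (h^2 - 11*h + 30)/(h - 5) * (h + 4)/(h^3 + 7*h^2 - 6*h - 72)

(h - 6)/(h^2 + 3*h - 18)

Factor: h^2 - 11*h + 30 = (h - 5)*(h - 6);  h^3 + 7*h^2 - 6*h - 72 = (h + 6)*(h + 4)*(h - 3)
Cancel the common factors (h - 5), (h + 4).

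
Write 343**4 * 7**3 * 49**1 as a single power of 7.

7**17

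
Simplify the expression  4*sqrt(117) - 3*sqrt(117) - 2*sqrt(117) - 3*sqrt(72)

-18*sqrt(2) - 3*sqrt(13)

4*sqrt(117) = 12*sqrt(13); 3*sqrt(117) = 9*sqrt(13); 2*sqrt(117) = 6*sqrt(13); 3*sqrt(72) = 18*sqrt(2)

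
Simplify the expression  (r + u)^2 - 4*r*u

(r - u)^2

Expanding gives r^2 - 2*r*u + u^2, a perfect square.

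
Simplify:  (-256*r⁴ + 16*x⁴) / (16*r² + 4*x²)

-16*r² + 4*x²

-256*r⁴ + 16*x⁴ factors as 16*(-2*r + x)*(2*r + x)*(4*r² + x²).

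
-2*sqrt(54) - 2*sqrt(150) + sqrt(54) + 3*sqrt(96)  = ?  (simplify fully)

2*sqrt(54) = 6*sqrt(6); 2*sqrt(150) = 10*sqrt(6); sqrt(54) = 3*sqrt(6); 3*sqrt(96) = 12*sqrt(6)
Combine: (-6 - 10 + 3 + 12)·sqrt(6) = -sqrt(6)

-sqrt(6)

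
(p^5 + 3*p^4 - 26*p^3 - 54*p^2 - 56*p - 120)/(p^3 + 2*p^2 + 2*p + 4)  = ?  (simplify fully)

Factor: p^5 + 3*p^4 - 26*p^3 - 54*p^2 - 56*p - 120 = (p - 5)*(p + 2)*(p + 6)*(p^2 + 2);  p^3 + 2*p^2 + 2*p + 4 = (p^2 + 2)*(p + 2)
Cancel the common factors (p^2 + 2), (p + 2).

p^2 + p - 30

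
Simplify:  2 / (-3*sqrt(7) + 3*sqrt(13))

Multiply numerator and denominator by 3*sqrt(7) + 3*sqrt(13).
Denominator becomes 54; numerator becomes 6*sqrt(7) + 6*sqrt(13).

(sqrt(7) + sqrt(13))/9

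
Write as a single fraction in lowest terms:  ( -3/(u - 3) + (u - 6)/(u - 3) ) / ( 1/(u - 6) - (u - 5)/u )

(-u³ + 15*u² - 54*u)/(u³ - 15*u² + 66*u - 90)

Numerator: -3/(u - 3) + (u - 6)/(u - 3) = (u - 9)/(u - 3)
Denominator: 1/(u - 6) - (u - 5)/u = (-u² + 12*u - 30)/(u² - 6*u)
Divide: ((u - 9)/(u - 3)) · ((u² - 6*u)/(-u² + 12*u - 30)) = (-u³ + 15*u² - 54*u)/(u³ - 15*u² + 66*u - 90)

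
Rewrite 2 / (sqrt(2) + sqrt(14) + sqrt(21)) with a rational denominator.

Group as (sqrt(2) + sqrt(14)) + sqrt(21); multiply by (sqrt(2) + sqrt(14)) - sqrt(21), then rationalise the remaining surd.

(-56*sqrt(3) - 10*sqrt(21) + 18*sqrt(14) + 66*sqrt(2))/87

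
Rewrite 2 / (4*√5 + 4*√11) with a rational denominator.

(-√5 + √11)/12

Multiply numerator and denominator by -4*√5 + 4*√11.
Denominator becomes 96; numerator becomes -8*√5 + 8*√11.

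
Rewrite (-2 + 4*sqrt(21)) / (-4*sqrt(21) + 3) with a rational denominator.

(-330 - 4*sqrt(21))/327

Multiply numerator and denominator by 3 + 4*sqrt(21).
Denominator becomes -327; numerator becomes 4*sqrt(21) + 330.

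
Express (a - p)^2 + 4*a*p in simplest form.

Expanding gives a^2 + 2*a*p + p^2, a perfect square.

(a + p)^2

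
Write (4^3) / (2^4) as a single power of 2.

4^3 = 2^6; 2^4 = 2^4
Combine exponents: 2^2

2^2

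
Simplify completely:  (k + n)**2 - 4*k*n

(k - n)**2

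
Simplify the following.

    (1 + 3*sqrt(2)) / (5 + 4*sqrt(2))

(-11*sqrt(2) + 19)/7

Multiply numerator and denominator by -4*sqrt(2) + 5.
Denominator becomes -7; numerator becomes -19 + 11*sqrt(2).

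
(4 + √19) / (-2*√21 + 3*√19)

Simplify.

(8*√21 + 2*√399 + 12*√19 + 57)/87

Multiply numerator and denominator by 2*√21 + 3*√19.
Denominator becomes 87; numerator becomes 8*√21 + 2*√399 + 12*√19 + 57.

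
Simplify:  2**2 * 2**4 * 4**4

2**2 = 2**2; 2**4 = 2**4; 4**4 = 2**8
Combine exponents: 2**14

2**14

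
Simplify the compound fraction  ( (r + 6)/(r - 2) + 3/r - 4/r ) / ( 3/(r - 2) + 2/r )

Numerator: (r + 6)/(r - 2) + 3/r - 4/r = (r^2 + 5*r + 2)/(r^2 - 2*r)
Denominator: 3/(r - 2) + 2/r = (5*r - 4)/(r^2 - 2*r)
Divide: ((r^2 + 5*r + 2)/(r^2 - 2*r)) · ((r^2 - 2*r)/(5*r - 4)) = (r^2 + 5*r + 2)/(5*r - 4)

(r^2 + 5*r + 2)/(5*r - 4)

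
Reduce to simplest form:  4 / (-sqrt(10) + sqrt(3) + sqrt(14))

Group as (sqrt(3) + sqrt(14)) - sqrt(10); multiply by (sqrt(3) + sqrt(14)) + sqrt(10), then rationalise the remaining surd.

(-28*sqrt(10) - 4*sqrt(14) + 84*sqrt(3) + 16*sqrt(105))/119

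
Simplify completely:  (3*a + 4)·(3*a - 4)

9*a² - 16

(3*a)^2 - (4)^2 = 9*a² - 16.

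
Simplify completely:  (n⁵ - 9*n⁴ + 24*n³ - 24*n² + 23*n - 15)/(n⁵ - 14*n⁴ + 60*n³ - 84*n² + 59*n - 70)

(n² - 4*n + 3)/(n² - 9*n + 14)

Factor: n⁵ - 9*n⁴ + 24*n³ - 24*n² + 23*n - 15 = (n - 3)·(n² + 1)·(n - 1)·(n - 5);  n⁵ - 14*n⁴ + 60*n³ - 84*n² + 59*n - 70 = (n - 7)·(n - 5)·(n² + 1)·(n - 2)
Cancel the common factors (n² + 1), (n - 5).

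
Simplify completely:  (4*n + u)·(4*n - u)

Product of conjugates: (P+Q)(P-Q) = P^2 - Q^2.

16*n² - u²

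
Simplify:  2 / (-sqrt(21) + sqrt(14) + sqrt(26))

Group as (sqrt(14) + sqrt(26)) - sqrt(21); multiply by (sqrt(14) + sqrt(26)) + sqrt(21), then rationalise the remaining surd.

(-38*sqrt(21) + 18*sqrt(26) + 66*sqrt(14) + 56*sqrt(39))/1095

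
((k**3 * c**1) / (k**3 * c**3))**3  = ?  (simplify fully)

Inside the bracket: (c**-2)
Raise to the power 3: (c**-6)

c**(-6)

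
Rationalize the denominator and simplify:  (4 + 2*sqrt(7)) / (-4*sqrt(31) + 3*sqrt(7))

Multiply numerator and denominator by 3*sqrt(7) + 4*sqrt(31).
Denominator becomes -433; numerator becomes 12*sqrt(7) + 42 + 16*sqrt(31) + 8*sqrt(217).

(-8*sqrt(217) - 16*sqrt(31) - 42 - 12*sqrt(7))/433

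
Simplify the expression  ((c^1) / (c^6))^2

c^(-10)

Inside the bracket: (c^-5)
Raise to the power 2: (c^-10)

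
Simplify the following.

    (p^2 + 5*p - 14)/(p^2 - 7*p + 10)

(p + 7)/(p - 5)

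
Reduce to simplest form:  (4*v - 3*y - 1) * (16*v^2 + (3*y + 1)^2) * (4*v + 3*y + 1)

256*v^4 - 81*y^4 - 108*y^3 - 54*y^2 - 12*y - 1

Telescope via difference of squares: ((4*v)+(3*y + 1))((4*v)-(3*y + 1)) = 16*v^2 - 9*y^2 - 6*y - 1, then repeat with the next factor.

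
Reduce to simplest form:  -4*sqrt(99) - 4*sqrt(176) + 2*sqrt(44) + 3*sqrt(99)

4*sqrt(99) = 12*sqrt(11); 4*sqrt(176) = 16*sqrt(11); 2*sqrt(44) = 4*sqrt(11); 3*sqrt(99) = 9*sqrt(11)
Combine: (-12 - 16 + 4 + 9)·sqrt(11) = -15*sqrt(11)

-15*sqrt(11)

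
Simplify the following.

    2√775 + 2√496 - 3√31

2√775 = 10*√31; 2√496 = 8*√31; 3√31 = 3*√31
Combine: (10 + 8 - 3)·√31 = 15*√31

15*√31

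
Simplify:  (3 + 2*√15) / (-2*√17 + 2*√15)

(-2*√255 - 30 - 3*√17 - 3*√15)/4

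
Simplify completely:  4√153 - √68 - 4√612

4√153 = 12*√17; √68 = 2*√17; 4√612 = 24*√17
Combine: (12 - 2 - 24)·√17 = -14*√17

-14*√17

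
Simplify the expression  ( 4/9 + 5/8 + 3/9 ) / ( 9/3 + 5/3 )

101/336

Numerator: 4/9 + 5/8 + 3/9 = 101/72
Denominator: 9/3 + 5/3 = 14/3
Divide: (101/72) · (3/14) = 101/336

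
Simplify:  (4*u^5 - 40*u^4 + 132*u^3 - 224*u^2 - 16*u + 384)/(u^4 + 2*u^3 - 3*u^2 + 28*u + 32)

Factor: 4*u^5 - 40*u^4 + 132*u^3 - 224*u^2 - 16*u + 384 = 4*(u + 1)*(u^2 - 3*u + 8)*(u - 6)*(u - 2);  u^4 + 2*u^3 - 3*u^2 + 28*u + 32 = (u^2 - 3*u + 8)*(u + 1)*(u + 4)
Cancel the common factors (u^2 - 3*u + 8), (u + 1).

(4*u^2 - 32*u + 48)/(u + 4)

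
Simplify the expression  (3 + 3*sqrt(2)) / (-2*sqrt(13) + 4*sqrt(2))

Multiply numerator and denominator by 4*sqrt(2) + 2*sqrt(13).
Denominator becomes -20; numerator becomes 12*sqrt(2) + 6*sqrt(13) + 24 + 6*sqrt(26).

(-3*sqrt(26) - 12 - 3*sqrt(13) - 6*sqrt(2))/10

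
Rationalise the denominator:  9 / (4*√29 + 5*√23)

(-12*√29 + 15*√23)/37

Multiply numerator and denominator by -5*√23 + 4*√29.
Denominator becomes -111; numerator becomes -45*√23 + 36*√29.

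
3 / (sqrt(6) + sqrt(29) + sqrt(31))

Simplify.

(-3*sqrt(5394) + 6*sqrt(31) + 12*sqrt(29) + 81*sqrt(6))/340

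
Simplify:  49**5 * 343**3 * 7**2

7**21

49**5 = 7**10; 343**3 = 7**9; 7**2 = 7**2
Combine exponents: 7**21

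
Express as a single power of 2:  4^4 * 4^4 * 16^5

2^36

4^4 = 2^8; 4^4 = 2^8; 16^5 = 2^20
Combine exponents: 2^36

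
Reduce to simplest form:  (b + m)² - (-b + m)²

4*b*m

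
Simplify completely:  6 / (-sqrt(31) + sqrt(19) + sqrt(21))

(-18*sqrt(31) + 58*sqrt(21) + 66*sqrt(19) + 4*sqrt(12369))/505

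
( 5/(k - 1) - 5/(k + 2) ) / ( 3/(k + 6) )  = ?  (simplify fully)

(5*k + 30)/(k^2 + k - 2)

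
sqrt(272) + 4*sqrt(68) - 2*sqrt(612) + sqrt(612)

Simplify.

sqrt(272) = 4*sqrt(17); 4*sqrt(68) = 8*sqrt(17); 2*sqrt(612) = 12*sqrt(17); sqrt(612) = 6*sqrt(17)
Combine: (4 + 8 - 12 + 6)·sqrt(17) = 6*sqrt(17)

6*sqrt(17)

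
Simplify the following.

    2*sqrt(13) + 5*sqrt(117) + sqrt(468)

23*sqrt(13)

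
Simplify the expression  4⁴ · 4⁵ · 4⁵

2^28

4⁴ = 2^8; 4⁵ = 2^10; 4⁵ = 2^10
Combine exponents: 2^28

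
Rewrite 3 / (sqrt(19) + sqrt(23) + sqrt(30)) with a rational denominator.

(-3*sqrt(13110) + 18*sqrt(30) + 39*sqrt(23) + 51*sqrt(19))/802

Group as (sqrt(19) + sqrt(23)) + sqrt(30); multiply by (sqrt(19) + sqrt(23)) - sqrt(30), then rationalise the remaining surd.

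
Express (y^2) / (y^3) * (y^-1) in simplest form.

Quotient: (y^-1)
Multiply by (y^-1): add exponents.

y^(-2)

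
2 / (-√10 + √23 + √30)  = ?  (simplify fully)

(-86*√10 + 6*√30 + 34*√23 + 40*√69)/911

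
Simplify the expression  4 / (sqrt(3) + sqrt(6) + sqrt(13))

Group as (sqrt(6) + sqrt(13)) + sqrt(3); multiply by (sqrt(6) + sqrt(13)) - sqrt(3), then rationalise the remaining surd.

(-3*sqrt(26) - 2*sqrt(13) + 5*sqrt(6) + 8*sqrt(3))/7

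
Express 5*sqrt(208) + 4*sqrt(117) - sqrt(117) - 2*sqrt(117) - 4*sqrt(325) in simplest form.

5*sqrt(208) = 20*sqrt(13); 4*sqrt(117) = 12*sqrt(13); sqrt(117) = 3*sqrt(13); 2*sqrt(117) = 6*sqrt(13); 4*sqrt(325) = 20*sqrt(13)
Combine: (20 + 12 - 3 - 6 - 20)·sqrt(13) = 3*sqrt(13)

3*sqrt(13)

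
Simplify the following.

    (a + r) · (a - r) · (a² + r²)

(a+r)(a-r) = a² - r²; continue pairing.

a⁴ - r⁴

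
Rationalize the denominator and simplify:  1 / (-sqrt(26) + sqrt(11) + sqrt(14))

Group as (sqrt(11) + sqrt(14)) - sqrt(26); multiply by (sqrt(11) + sqrt(14)) + sqrt(26), then rationalise the remaining surd.

(sqrt(26) + 23*sqrt(14) + 29*sqrt(11) + 4*sqrt(1001))/615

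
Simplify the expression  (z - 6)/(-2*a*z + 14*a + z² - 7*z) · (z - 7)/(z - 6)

Factor: -2*a*z + 14*a + z² - 7*z = (-2*a + z)·(z - 7)
Cancel the common factors (z - 6), (z - 7).

1/(-2*a + z)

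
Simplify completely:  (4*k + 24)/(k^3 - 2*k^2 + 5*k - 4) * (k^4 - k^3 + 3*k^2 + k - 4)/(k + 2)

Factor: 4*k + 24 = 4*(k + 6);  k^3 - 2*k^2 + 5*k - 4 = (k^2 - k + 4)*(k - 1);  k^4 - k^3 + 3*k^2 + k - 4 = (k^2 - k + 4)*(k - 1)*(k + 1)
Cancel the common factors (k^2 - k + 4), (k - 1).

(4*k^2 + 28*k + 24)/(k + 2)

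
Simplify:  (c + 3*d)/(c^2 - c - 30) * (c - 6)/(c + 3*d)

1/(c + 5)

Factor: c^2 - c - 30 = (c + 5)*(c - 6)
Cancel the common factors (c + 3*d), (c - 6).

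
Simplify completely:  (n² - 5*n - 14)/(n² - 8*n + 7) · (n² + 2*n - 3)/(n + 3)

Factor: n² - 5*n - 14 = (n - 7)·(n + 2);  n² - 8*n + 7 = (n - 1)·(n - 7);  n² + 2*n - 3 = (n + 3)·(n - 1)
Cancel the common factors (n - 1), (n + 3), (n - 7).

n + 2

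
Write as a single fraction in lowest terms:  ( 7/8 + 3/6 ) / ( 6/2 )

11/24

Numerator: 7/8 + 3/6 = 11/8
Denominator: 6/2 = 3
Divide: (11/8) · (1/3) = 11/24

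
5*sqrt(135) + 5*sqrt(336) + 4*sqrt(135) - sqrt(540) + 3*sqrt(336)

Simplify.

5*sqrt(135) = 15*sqrt(15); 5*sqrt(336) = 20*sqrt(21); 4*sqrt(135) = 12*sqrt(15); sqrt(540) = 6*sqrt(15); 3*sqrt(336) = 12*sqrt(21)

21*sqrt(15) + 32*sqrt(21)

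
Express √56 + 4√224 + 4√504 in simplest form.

√56 = 2*√14; 4√224 = 16*√14; 4√504 = 24*√14
Combine: (2 + 16 + 24)·√14 = 42*√14

42*√14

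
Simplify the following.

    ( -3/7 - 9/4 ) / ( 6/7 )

-25/8

Numerator: -3/7 - 9/4 = -75/28
Denominator: 6/7 = 6/7
Divide: (-75/28) · (7/6) = -25/8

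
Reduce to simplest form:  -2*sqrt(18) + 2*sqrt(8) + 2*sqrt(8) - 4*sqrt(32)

-14*sqrt(2)

2*sqrt(18) = 6*sqrt(2); 2*sqrt(8) = 4*sqrt(2); 2*sqrt(8) = 4*sqrt(2); 4*sqrt(32) = 16*sqrt(2)
Combine: (-6 + 4 + 4 - 16)·sqrt(2) = -14*sqrt(2)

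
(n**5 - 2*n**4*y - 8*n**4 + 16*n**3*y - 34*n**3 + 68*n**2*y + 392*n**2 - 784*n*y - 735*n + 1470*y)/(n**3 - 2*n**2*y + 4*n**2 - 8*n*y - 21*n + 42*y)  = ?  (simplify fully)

n**2 - 12*n + 35

Factor: n**5 - 2*n**4*y - 8*n**4 + 16*n**3*y - 34*n**3 + 68*n**2*y + 392*n**2 - 784*n*y - 735*n + 1470*y = (n - 3)*(n - 5)*(n - 7)*(n + 7)*(n - 2*y);  n**3 - 2*n**2*y + 4*n**2 - 8*n*y - 21*n + 42*y = (n + 7)*(n - 3)*(n - 2*y)
Cancel the common factors (n - 3), (n + 7), (n - 2*y).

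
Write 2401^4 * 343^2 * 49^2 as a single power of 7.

7^26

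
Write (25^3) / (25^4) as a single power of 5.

5^(-2)

25^3 = 5^6; 25^4 = 5^8
Combine exponents: 5^(-2)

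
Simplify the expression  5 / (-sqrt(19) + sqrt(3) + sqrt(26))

(-25*sqrt(19) - 10*sqrt(26) + 105*sqrt(3) + 5*sqrt(1482))/106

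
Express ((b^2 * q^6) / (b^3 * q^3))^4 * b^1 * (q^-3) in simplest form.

Inside the bracket: (b^-1) * q^3
Raise to the power 4: (b^-4) * q^12
Multiply by b^1 * (q^-3): add exponents.

q^9/b^3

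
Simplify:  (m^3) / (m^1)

m^2

Quotient: m^2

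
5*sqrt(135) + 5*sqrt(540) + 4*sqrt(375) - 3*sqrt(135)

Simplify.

56*sqrt(15)

5*sqrt(135) = 15*sqrt(15); 5*sqrt(540) = 30*sqrt(15); 4*sqrt(375) = 20*sqrt(15); 3*sqrt(135) = 9*sqrt(15)
Combine: (15 + 30 + 20 - 9)·sqrt(15) = 56*sqrt(15)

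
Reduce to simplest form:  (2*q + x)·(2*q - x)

Difference of squares with P = 2*q, Q = x.

4*q² - x²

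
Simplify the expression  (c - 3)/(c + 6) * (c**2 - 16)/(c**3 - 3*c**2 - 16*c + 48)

1/(c + 6)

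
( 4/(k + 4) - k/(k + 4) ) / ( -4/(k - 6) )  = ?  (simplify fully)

(k² - 10*k + 24)/(4*k + 16)

Numerator: 4/(k + 4) - k/(k + 4) = (-k + 4)/(k + 4)
Denominator: -4/(k - 6) = -4/(k - 6)
Divide: ((-k + 4)/(k + 4)) · (-k/4 + 3/2) = (k² - 10*k + 24)/(4*k + 16)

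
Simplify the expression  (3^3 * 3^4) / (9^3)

3^1

3^3 = 3^3; 3^4 = 3^4; 9^3 = 3^6
Combine exponents: 3^1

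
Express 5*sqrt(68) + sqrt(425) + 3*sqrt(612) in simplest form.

33*sqrt(17)

5*sqrt(68) = 10*sqrt(17); sqrt(425) = 5*sqrt(17); 3*sqrt(612) = 18*sqrt(17)
Combine: (10 + 5 + 18)·sqrt(17) = 33*sqrt(17)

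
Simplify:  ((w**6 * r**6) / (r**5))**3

r**3*w**18

Inside the bracket: w**6 * r**1
Raise to the power 3: w**18 * r**3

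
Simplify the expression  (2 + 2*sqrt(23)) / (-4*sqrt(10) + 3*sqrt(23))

(8*sqrt(10) + 6*sqrt(23) + 8*sqrt(230) + 138)/47

Multiply numerator and denominator by 4*sqrt(10) + 3*sqrt(23).
Denominator becomes 47; numerator becomes 8*sqrt(10) + 6*sqrt(23) + 8*sqrt(230) + 138.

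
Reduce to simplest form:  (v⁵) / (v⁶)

Quotient: (v^-1)

1/v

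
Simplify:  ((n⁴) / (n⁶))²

n^(-4)

Inside the bracket: (n^-2)
Raise to the power 2: (n^-4)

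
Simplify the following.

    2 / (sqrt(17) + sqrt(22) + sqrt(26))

(-8*sqrt(2431) + 26*sqrt(26) + 42*sqrt(22) + 62*sqrt(17))/1327

Group as (sqrt(22) + sqrt(26)) + sqrt(17); multiply by (sqrt(22) + sqrt(26)) - sqrt(17), then rationalise the remaining surd.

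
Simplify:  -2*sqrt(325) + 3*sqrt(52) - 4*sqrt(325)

-24*sqrt(13)

2*sqrt(325) = 10*sqrt(13); 3*sqrt(52) = 6*sqrt(13); 4*sqrt(325) = 20*sqrt(13)
Combine: (-10 + 6 - 20)·sqrt(13) = -24*sqrt(13)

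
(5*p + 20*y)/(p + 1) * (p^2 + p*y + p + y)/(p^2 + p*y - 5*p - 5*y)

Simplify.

(5*p + 20*y)/(p - 5)

Factor: 5*p + 20*y = 5*(p + 4*y);  p^2 + p*y + p + y = (p + y)*(p + 1);  p^2 + p*y - 5*p - 5*y = (p - 5)*(p + y)
Cancel the common factors (p + y), (p + 1).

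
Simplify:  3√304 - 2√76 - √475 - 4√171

3√304 = 12*√19; 2√76 = 4*√19; √475 = 5*√19; 4√171 = 12*√19
Combine: (12 - 4 - 5 - 12)·√19 = -9*√19

-9*√19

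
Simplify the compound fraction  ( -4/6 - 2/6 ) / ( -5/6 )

6/5

Numerator: -4/6 - 2/6 = -1
Denominator: -5/6 = -5/6
Divide: (-1) · (-6/5) = 6/5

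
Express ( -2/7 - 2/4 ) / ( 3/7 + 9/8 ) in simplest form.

-44/87

Numerator: -2/7 - 2/4 = -11/14
Denominator: 3/7 + 9/8 = 87/56
Divide: (-11/14) · (56/87) = -44/87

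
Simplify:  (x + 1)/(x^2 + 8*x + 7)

1/(x + 7)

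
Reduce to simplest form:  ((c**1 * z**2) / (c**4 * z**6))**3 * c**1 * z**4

Inside the bracket: (c**-3) * (z**-4)
Raise to the power 3: (c**-9) * (z**-12)
Multiply by c**1 * z**4: add exponents.

1/(c**8*z**8)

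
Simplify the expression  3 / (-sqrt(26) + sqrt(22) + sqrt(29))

(-75*sqrt(26) + 57*sqrt(29) + 99*sqrt(22) + 12*sqrt(4147))/1927

Group as (sqrt(22) + sqrt(29)) - sqrt(26); multiply by (sqrt(22) + sqrt(29)) + sqrt(26), then rationalise the remaining surd.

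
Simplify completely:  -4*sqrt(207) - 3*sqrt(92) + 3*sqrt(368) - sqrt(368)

4*sqrt(207) = 12*sqrt(23); 3*sqrt(92) = 6*sqrt(23); 3*sqrt(368) = 12*sqrt(23); sqrt(368) = 4*sqrt(23)
Combine: (-12 - 6 + 12 - 4)·sqrt(23) = -10*sqrt(23)

-10*sqrt(23)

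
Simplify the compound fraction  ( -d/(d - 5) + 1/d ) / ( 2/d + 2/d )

Numerator: -d/(d - 5) + 1/d = (-d^2 + d - 5)/(d^2 - 5*d)
Denominator: 2/d + 2/d = 4/d
Divide: ((-d^2 + d - 5)/(d^2 - 5*d)) · (d/4) = (-d^2 + d - 5)/(4*d - 20)

(-d^2 + d - 5)/(4*d - 20)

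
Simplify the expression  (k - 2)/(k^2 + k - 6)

1/(k + 3)

Factor: k^2 + k - 6 = (k + 3)*(k - 2)
Cancel the common factor (k - 2).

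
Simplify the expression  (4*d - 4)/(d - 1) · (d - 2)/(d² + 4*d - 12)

Factor: 4*d - 4 = 4·(d - 1);  d² + 4*d - 12 = (d - 2)·(d + 6)
Cancel the common factors (d - 1), (d - 2).

4/(d + 6)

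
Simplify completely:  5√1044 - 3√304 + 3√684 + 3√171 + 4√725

15*√19 + 50*√29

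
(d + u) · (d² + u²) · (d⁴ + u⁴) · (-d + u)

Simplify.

-d⁸ + u⁸

Telescope via difference of squares: (u+d)(u-d) = -d² + u², then repeat with the next factor.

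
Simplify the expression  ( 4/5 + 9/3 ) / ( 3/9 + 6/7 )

399/125

Numerator: 4/5 + 9/3 = 19/5
Denominator: 3/9 + 6/7 = 25/21
Divide: (19/5) · (21/25) = 399/125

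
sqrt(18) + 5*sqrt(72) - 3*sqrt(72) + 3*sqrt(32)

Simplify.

27*sqrt(2)

sqrt(18) = 3*sqrt(2); 5*sqrt(72) = 30*sqrt(2); 3*sqrt(72) = 18*sqrt(2); 3*sqrt(32) = 12*sqrt(2)
Combine: (3 + 30 - 18 + 12)·sqrt(2) = 27*sqrt(2)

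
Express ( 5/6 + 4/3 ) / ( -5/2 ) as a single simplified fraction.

Numerator: 5/6 + 4/3 = 13/6
Denominator: -5/2 = -5/2
Divide: (13/6) · (-2/5) = -13/15

-13/15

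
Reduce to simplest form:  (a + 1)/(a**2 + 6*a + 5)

1/(a + 5)

Factor: a**2 + 6*a + 5 = (a + 1)*(a + 5)
Cancel the common factor (a + 1).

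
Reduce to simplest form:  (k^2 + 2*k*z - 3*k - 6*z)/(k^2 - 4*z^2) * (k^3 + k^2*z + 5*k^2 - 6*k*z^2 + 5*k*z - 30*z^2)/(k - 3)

Factor: k^2 + 2*k*z - 3*k - 6*z = (k - 3)*(k + 2*z);  k^2 - 4*z^2 = (k + 2*z)*(k - 2*z);  k^3 + k^2*z + 5*k^2 - 6*k*z^2 + 5*k*z - 30*z^2 = (k + 3*z)*(k + 5)*(k - 2*z)
Cancel the common factors (k - 3), (k + 2*z), (k - 2*z).

k^2 + 3*k*z + 5*k + 15*z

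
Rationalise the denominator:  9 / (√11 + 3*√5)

Multiply numerator and denominator by -√11 + 3*√5.
Denominator becomes 34; numerator becomes -9*√11 + 27*√5.

(-9*√11 + 27*√5)/34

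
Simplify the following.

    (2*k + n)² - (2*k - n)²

8*k*n

Only the odd-power cross terms survive.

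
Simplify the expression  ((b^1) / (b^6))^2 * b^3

Inside the bracket: (b^-5)
Raise to the power 2: (b^-10)
Multiply by b^3: add exponents.

b^(-7)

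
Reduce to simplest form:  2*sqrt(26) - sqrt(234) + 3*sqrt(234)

8*sqrt(26)

2*sqrt(26) = 2*sqrt(26); sqrt(234) = 3*sqrt(26); 3*sqrt(234) = 9*sqrt(26)
Combine: (2 - 3 + 9)·sqrt(26) = 8*sqrt(26)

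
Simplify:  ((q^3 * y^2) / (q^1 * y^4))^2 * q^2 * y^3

Inside the bracket: q^2 * (y^-2)
Raise to the power 2: q^4 * (y^-4)
Multiply by q^2 * y^3: add exponents.

q^6/y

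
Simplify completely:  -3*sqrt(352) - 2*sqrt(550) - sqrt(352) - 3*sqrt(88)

-32*sqrt(22)

3*sqrt(352) = 12*sqrt(22); 2*sqrt(550) = 10*sqrt(22); sqrt(352) = 4*sqrt(22); 3*sqrt(88) = 6*sqrt(22)
Combine: (-12 - 10 - 4 - 6)·sqrt(22) = -32*sqrt(22)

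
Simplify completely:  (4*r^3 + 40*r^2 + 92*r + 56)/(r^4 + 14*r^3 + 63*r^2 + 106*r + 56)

4/(r + 4)

Factor: 4*r^3 + 40*r^2 + 92*r + 56 = 4*(r + 7)*(r + 1)*(r + 2);  r^4 + 14*r^3 + 63*r^2 + 106*r + 56 = (r + 7)*(r + 2)*(r + 1)*(r + 4)
Cancel the common factors (r + 7), (r + 2), (r + 1).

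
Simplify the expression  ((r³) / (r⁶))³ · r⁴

Inside the bracket: (r^-3)
Raise to the power 3: (r^-9)
Multiply by r⁴: add exponents.

r^(-5)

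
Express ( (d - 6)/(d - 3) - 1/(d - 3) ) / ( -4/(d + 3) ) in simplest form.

Numerator: (d - 6)/(d - 3) - 1/(d - 3) = (d - 7)/(d - 3)
Denominator: -4/(d + 3) = -4/(d + 3)
Divide: ((d - 7)/(d - 3)) · (-d/4 - 3/4) = (-d**2 + 4*d + 21)/(4*d - 12)

(-d**2 + 4*d + 21)/(4*d - 12)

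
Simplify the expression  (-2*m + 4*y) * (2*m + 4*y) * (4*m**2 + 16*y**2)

-16*m**4 + 256*y**4

Telescope via difference of squares: ((4*y)+(2*m))((4*y)-(2*m)) = -4*m**2 + 16*y**2, then repeat with the next factor.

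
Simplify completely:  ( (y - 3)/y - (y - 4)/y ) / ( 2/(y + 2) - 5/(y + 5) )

(-y**2 - 7*y - 10)/(3*y**2)

Numerator: (y - 3)/y - (y - 4)/y = 1/y
Denominator: 2/(y + 2) - 5/(y + 5) = -3*y/(y**2 + 7*y + 10)
Divide: (1/y) · (-(y**2 + 7*y + 10)/(3*y)) = (-y**2 - 7*y - 10)/(3*y**2)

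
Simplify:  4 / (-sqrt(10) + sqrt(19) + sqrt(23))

Group as (sqrt(19) + sqrt(23)) - sqrt(10); multiply by (sqrt(19) + sqrt(23)) + sqrt(10), then rationalise the remaining surd.

(-32*sqrt(10) + 6*sqrt(23) + 14*sqrt(19) + 2*sqrt(4370))/181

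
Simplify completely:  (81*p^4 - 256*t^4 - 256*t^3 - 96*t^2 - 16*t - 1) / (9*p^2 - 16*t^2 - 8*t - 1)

9*p^2 + 16*t^2 + 8*t + 1

Difference of fourth powers: factor out (9*p^2 - (4*t + 1)^2).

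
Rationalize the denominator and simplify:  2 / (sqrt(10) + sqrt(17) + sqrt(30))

(-40*sqrt(51) - 6*sqrt(30) + 46*sqrt(17) + 74*sqrt(10))/671

Group as (sqrt(10) + sqrt(30)) + sqrt(17); multiply by (sqrt(10) + sqrt(30)) - sqrt(17), then rationalise the remaining surd.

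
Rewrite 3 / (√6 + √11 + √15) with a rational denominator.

Group as (√6 + √15) + √11; multiply by (√6 + √15) - √11, then rationalise the remaining surd.

(-9*√110 + 3*√15 + 15*√11 + 30*√6)/130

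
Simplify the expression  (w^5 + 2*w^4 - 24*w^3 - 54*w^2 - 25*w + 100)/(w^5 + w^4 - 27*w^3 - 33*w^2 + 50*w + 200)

Factor: w^5 + 2*w^4 - 24*w^3 - 54*w^2 - 25*w + 100 = (w + 5)*(w^2 + 3*w + 4)*(w - 5)*(w - 1);  w^5 + w^4 - 27*w^3 - 33*w^2 + 50*w + 200 = (w - 5)*(w + 5)*(w^2 + 3*w + 4)*(w - 2)
Cancel the common factors (w^2 + 3*w + 4), (w - 5), (w + 5).

(w - 1)/(w - 2)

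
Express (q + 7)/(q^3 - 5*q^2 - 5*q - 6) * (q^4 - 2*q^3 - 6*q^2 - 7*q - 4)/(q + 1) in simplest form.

Factor: q^3 - 5*q^2 - 5*q - 6 = (q - 6)*(q^2 + q + 1);  q^4 - 2*q^3 - 6*q^2 - 7*q - 4 = (q^2 + q + 1)*(q + 1)*(q - 4)
Cancel the common factors (q^2 + q + 1), (q + 1).

(q^2 + 3*q - 28)/(q - 6)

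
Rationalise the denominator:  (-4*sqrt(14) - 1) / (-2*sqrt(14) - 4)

(-7*sqrt(14) + 54)/20

Multiply numerator and denominator by -4 + 2*sqrt(14).
Denominator becomes -40; numerator becomes -108 + 14*sqrt(14).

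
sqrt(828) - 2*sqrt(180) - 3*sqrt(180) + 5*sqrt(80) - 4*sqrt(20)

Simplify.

sqrt(828) = 6*sqrt(23); 2*sqrt(180) = 12*sqrt(5); 3*sqrt(180) = 18*sqrt(5); 5*sqrt(80) = 20*sqrt(5); 4*sqrt(20) = 8*sqrt(5)

-18*sqrt(5) + 6*sqrt(23)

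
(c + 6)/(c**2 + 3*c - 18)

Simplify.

Factor: c**2 + 3*c - 18 = (c - 3)*(c + 6)
Cancel the common factor (c + 6).

1/(c - 3)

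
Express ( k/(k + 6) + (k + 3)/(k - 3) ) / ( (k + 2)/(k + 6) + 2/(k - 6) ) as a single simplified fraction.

(2*k³ - 6*k² - 18*k - 108)/(k³ - 5*k² + 6*k)

Numerator: k/(k + 6) + (k + 3)/(k - 3) = (2*k² + 6*k + 18)/(k² + 3*k - 18)
Denominator: (k + 2)/(k + 6) + 2/(k - 6) = (k² - 2*k)/(k² - 36)
Divide: ((2*k² + 6*k + 18)/(k² + 3*k - 18)) · ((k² - 36)/(k² - 2*k)) = (2*k³ - 6*k² - 18*k - 108)/(k³ - 5*k² + 6*k)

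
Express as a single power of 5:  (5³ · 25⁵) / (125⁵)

5^(-2)

5³ = 5^3; 25⁵ = 5^10; 125⁵ = 5^15
Combine exponents: 5^(-2)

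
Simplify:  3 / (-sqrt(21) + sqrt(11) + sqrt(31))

(-63*sqrt(21) + 3*sqrt(31) + 123*sqrt(11) + 6*sqrt(7161))/923

Group as (sqrt(11) + sqrt(31)) - sqrt(21); multiply by (sqrt(11) + sqrt(31)) + sqrt(21), then rationalise the remaining surd.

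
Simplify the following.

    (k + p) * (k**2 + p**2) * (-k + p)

-k**4 + p**4

Pair the conjugate factors: (p+k)(p-k) = -k**2 + p**2, then repeat with the next factor.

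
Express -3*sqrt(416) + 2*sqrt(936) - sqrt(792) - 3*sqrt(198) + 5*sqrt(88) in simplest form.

-5*sqrt(22)

3*sqrt(416) = 12*sqrt(26); 2*sqrt(936) = 12*sqrt(26); sqrt(792) = 6*sqrt(22); 3*sqrt(198) = 9*sqrt(22); 5*sqrt(88) = 10*sqrt(22)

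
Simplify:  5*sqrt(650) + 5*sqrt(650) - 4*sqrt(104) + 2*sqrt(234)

48*sqrt(26)

5*sqrt(650) = 25*sqrt(26); 5*sqrt(650) = 25*sqrt(26); 4*sqrt(104) = 8*sqrt(26); 2*sqrt(234) = 6*sqrt(26)
Combine: (25 + 25 - 8 + 6)·sqrt(26) = 48*sqrt(26)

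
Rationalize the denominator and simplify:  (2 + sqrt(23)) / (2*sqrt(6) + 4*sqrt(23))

(-sqrt(138) - 2*sqrt(6) + 4*sqrt(23) + 46)/172

Multiply numerator and denominator by -2*sqrt(6) + 4*sqrt(23).
Denominator becomes 344; numerator becomes -2*sqrt(138) - 4*sqrt(6) + 8*sqrt(23) + 92.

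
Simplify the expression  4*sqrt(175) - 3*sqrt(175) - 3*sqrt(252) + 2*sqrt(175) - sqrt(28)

-5*sqrt(7)

4*sqrt(175) = 20*sqrt(7); 3*sqrt(175) = 15*sqrt(7); 3*sqrt(252) = 18*sqrt(7); 2*sqrt(175) = 10*sqrt(7); sqrt(28) = 2*sqrt(7)
Combine: (20 - 15 - 18 + 10 - 2)·sqrt(7) = -5*sqrt(7)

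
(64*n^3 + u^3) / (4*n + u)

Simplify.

Factor as (a+b)(a^2-ab+b^2) with a=(4*n), b=u.

16*n^2 - 4*n*u + u^2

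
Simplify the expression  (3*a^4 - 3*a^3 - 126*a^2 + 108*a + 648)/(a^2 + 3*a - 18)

Factor: 3*a^4 - 3*a^3 - 126*a^2 + 108*a + 648 = 3*(a - 3)*(a + 6)*(a - 6)*(a + 2);  a^2 + 3*a - 18 = (a + 6)*(a - 3)
Cancel the common factors (a - 3), (a + 6).

3*a^2 - 12*a - 36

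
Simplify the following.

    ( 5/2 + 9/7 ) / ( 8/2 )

53/56

Numerator: 5/2 + 9/7 = 53/14
Denominator: 8/2 = 4
Divide: (53/14) · (1/4) = 53/56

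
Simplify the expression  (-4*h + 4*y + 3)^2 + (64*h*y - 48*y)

(4*h + 4*y - 3)^2

Expand the square and combine the (64*h*y - 48*y) term.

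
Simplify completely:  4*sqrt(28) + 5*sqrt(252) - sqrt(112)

4*sqrt(28) = 8*sqrt(7); 5*sqrt(252) = 30*sqrt(7); sqrt(112) = 4*sqrt(7)
Combine: (8 + 30 - 4)·sqrt(7) = 34*sqrt(7)

34*sqrt(7)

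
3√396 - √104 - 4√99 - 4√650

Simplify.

-22*√26 + 6*√11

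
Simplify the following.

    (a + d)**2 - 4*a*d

(a - d)**2

Expanding gives a**2 - 2*a*d + d**2, a perfect square.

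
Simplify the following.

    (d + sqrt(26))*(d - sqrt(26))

d**2 - 26

Difference of squares with P = d, Q = sqrt(26).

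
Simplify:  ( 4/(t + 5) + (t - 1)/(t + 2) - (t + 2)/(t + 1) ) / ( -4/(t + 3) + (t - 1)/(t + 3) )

Numerator: 4/(t + 5) + (t - 1)/(t + 2) - (t + 2)/(t + 1) = (-13*t - 17)/(t³ + 8*t² + 17*t + 10)
Denominator: -4/(t + 3) + (t - 1)/(t + 3) = (t - 5)/(t + 3)
Divide: ((-13*t - 17)/(t³ + 8*t² + 17*t + 10)) · ((t + 3)/(t - 5)) = (-13*t² - 56*t - 51)/(t⁴ + 3*t³ - 23*t² - 75*t - 50)

(-13*t² - 56*t - 51)/(t⁴ + 3*t³ - 23*t² - 75*t - 50)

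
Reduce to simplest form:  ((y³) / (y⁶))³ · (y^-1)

y^(-10)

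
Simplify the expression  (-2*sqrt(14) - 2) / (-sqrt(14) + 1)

(4*sqrt(14) + 30)/13

Multiply numerator and denominator by 1 + sqrt(14).
Denominator becomes -13; numerator becomes -30 - 4*sqrt(14).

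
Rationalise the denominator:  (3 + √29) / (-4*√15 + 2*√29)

Multiply numerator and denominator by 2*√29 + 4*√15.
Denominator becomes -124; numerator becomes 6*√29 + 12*√15 + 58 + 4*√435.

(-2*√435 - 29 - 6*√15 - 3*√29)/62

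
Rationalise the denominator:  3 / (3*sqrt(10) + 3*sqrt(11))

Multiply numerator and denominator by -3*sqrt(11) + 3*sqrt(10).
Denominator becomes -9; numerator becomes -9*sqrt(11) + 9*sqrt(10).

-sqrt(10) + sqrt(11)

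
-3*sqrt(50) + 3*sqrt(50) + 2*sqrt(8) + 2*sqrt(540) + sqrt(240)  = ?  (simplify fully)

3*sqrt(50) = 15*sqrt(2); 3*sqrt(50) = 15*sqrt(2); 2*sqrt(8) = 4*sqrt(2); 2*sqrt(540) = 12*sqrt(15); sqrt(240) = 4*sqrt(15)

4*sqrt(2) + 16*sqrt(15)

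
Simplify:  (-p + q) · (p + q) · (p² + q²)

Pair the conjugate factors: (q+p)(q-p) = -p² + q², then repeat with the next factor.

-p⁴ + q⁴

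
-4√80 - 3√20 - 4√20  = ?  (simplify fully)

-30*√5

4√80 = 16*√5; 3√20 = 6*√5; 4√20 = 8*√5
Combine: (-16 - 6 - 8)·√5 = -30*√5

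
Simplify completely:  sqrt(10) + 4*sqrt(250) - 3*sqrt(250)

6*sqrt(10)

sqrt(10) = sqrt(10); 4*sqrt(250) = 20*sqrt(10); 3*sqrt(250) = 15*sqrt(10)
Combine: (1 + 20 - 15)·sqrt(10) = 6*sqrt(10)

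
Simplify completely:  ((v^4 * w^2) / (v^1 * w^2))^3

Inside the bracket: v^3
Raise to the power 3: v^9

v^9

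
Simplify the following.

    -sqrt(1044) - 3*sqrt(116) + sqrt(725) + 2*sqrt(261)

-sqrt(29)

sqrt(1044) = 6*sqrt(29); 3*sqrt(116) = 6*sqrt(29); sqrt(725) = 5*sqrt(29); 2*sqrt(261) = 6*sqrt(29)
Combine: (-6 - 6 + 5 + 6)·sqrt(29) = -sqrt(29)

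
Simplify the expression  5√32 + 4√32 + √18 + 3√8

5√32 = 20*√2; 4√32 = 16*√2; √18 = 3*√2; 3√8 = 6*√2
Combine: (20 + 16 + 3 + 6)·√2 = 45*√2

45*√2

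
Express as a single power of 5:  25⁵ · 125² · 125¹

25⁵ = 5^10; 125² = 5^6; 125¹ = 5^3
Combine exponents: 5^19

5^19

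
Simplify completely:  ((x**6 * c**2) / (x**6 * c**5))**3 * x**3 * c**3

x**3/c**6

Inside the bracket: (c**-3)
Raise to the power 3: (c**-9)
Multiply by x**3 * c**3: add exponents.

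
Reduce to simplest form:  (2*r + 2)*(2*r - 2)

Product of conjugates: (P+Q)(P-Q) = P^2 - Q^2.

4*r^2 - 4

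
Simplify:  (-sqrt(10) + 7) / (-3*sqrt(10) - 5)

Multiply numerator and denominator by -5 + 3*sqrt(10).
Denominator becomes -65; numerator becomes -65 + 26*sqrt(10).

(-2*sqrt(10) + 5)/5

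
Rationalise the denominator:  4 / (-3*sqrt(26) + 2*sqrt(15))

Multiply numerator and denominator by 2*sqrt(15) + 3*sqrt(26).
Denominator becomes -174; numerator becomes 8*sqrt(15) + 12*sqrt(26).

(-6*sqrt(26) - 4*sqrt(15))/87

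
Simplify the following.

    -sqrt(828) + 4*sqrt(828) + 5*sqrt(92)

28*sqrt(23)

sqrt(828) = 6*sqrt(23); 4*sqrt(828) = 24*sqrt(23); 5*sqrt(92) = 10*sqrt(23)
Combine: (-6 + 24 + 10)·sqrt(23) = 28*sqrt(23)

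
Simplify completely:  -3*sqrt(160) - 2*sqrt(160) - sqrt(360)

-26*sqrt(10)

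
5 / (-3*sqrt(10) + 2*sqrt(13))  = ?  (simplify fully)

(-15*sqrt(10) - 10*sqrt(13))/38

Multiply numerator and denominator by 2*sqrt(13) + 3*sqrt(10).
Denominator becomes -38; numerator becomes 10*sqrt(13) + 15*sqrt(10).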